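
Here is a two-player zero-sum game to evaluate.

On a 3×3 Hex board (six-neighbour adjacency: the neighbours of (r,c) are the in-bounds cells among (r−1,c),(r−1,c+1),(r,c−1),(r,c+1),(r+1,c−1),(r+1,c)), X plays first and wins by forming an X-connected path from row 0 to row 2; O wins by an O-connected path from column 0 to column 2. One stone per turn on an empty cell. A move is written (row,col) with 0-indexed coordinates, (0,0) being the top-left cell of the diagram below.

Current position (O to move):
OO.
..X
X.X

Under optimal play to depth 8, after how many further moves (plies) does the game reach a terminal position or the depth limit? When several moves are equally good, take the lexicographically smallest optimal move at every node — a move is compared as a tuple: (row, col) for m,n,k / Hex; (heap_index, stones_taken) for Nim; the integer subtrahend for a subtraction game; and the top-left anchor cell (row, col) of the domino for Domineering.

PV length from [OO./..X/X.X]: 1 ply

p1 O@[OO./..X/X.X]: (0,2)[OOO/..X/X.X]+1* (1,0)[OO./O.X/X.X]-1 (1,1)[OO./.OX/X.X]-1 (2,1)[OO./..X/XOX]-1
p2 X@[OOO/..X/X.X] terminal -1; root [OO./..X/X.X] d8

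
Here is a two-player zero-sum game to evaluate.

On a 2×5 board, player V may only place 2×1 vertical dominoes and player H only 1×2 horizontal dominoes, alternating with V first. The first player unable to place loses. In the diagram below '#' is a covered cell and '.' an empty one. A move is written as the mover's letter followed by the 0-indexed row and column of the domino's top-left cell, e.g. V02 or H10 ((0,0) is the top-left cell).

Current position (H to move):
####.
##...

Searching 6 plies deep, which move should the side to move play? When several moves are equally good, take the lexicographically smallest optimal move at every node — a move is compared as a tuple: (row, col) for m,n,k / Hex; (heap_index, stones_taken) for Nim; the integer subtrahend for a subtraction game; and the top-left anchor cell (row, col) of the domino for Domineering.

ply 1, H at ####./##... | H12=-1→####./####.; H13=+1→####./##.##*
ply 2: ####./##.## is terminal -1 (V); from ####./##... depth 6

H's best at [####./##...]: H13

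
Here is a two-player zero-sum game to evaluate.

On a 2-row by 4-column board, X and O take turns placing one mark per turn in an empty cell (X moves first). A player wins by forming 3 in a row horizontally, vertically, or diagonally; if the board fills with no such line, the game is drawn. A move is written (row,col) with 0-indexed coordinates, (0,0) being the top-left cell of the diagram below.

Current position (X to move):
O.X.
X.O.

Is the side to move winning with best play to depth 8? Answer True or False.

[O.X./X.O.] X move#1: (0,1):+0/OXX./X.O.*, (0,3):+0/O.XX/X.O., (1,1):+0/O.X./XXO., (1,3):+0/O.X./X.OX
[OXX./X.O.] O move#2: (0,3):+0/OXXO/X.O.*, (1,1):-1/OXX./XOO., (1,3):-1/OXX./X.OO
[OXXO/X.O.] X move#3: (1,1):+0/OXXO/XXO.*, (1,3):+0/OXXO/X.OX
[OXXO/XXO.] O move#4: (1,3):+0/OXXO/XXOO*
[OXXO/XXOO] end (terminal +0, X#5); searched O.X./X.O. to 8

X winning at [O.X./X.O.]: False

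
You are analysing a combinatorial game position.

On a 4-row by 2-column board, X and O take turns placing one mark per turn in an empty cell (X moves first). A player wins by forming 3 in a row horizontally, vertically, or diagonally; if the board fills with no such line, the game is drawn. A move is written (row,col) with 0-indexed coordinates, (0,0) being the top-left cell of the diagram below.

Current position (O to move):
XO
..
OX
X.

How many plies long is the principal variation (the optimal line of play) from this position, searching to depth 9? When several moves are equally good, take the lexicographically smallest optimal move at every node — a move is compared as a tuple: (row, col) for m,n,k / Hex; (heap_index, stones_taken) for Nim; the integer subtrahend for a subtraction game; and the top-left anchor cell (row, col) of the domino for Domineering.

ply 1, O at XO/../OX/X. | (1,0)=+0→XO/O./OX/X.*; (1,1)=+0→XO/.O/OX/X.; (3,1)=+0→XO/../OX/XO
ply 2, X at XO/O./OX/X. | (1,1)=+0→XO/OX/OX/X.*; (3,1)=+0→XO/O./OX/XX
ply 3, O at XO/OX/OX/X. | (3,1)=+0→XO/OX/OX/XO*
ply 4: XO/OX/OX/XO is terminal +0 (X); from XO/../OX/X. depth 9

PV length from [XO/../OX/X.]: 3 plies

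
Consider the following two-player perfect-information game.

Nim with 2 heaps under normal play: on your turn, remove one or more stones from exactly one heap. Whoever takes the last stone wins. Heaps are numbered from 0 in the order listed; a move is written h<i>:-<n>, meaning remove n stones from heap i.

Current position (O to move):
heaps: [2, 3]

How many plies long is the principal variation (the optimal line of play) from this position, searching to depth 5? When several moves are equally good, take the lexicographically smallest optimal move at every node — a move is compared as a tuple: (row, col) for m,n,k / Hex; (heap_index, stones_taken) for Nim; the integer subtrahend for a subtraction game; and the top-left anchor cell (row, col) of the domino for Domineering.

[(2,3)] O move#1: h0:-1:-1/(1,3), h0:-2:-1/(0,3), h1:-1:+1/(2,2)*, h1:-2:-1/(2,1), h1:-3:-1/(2,0)
[(2,2)] X move#2: h0:-1:-1/(1,2)*, h0:-2:-1/(0,2), h1:-1:-1/(2,1), h1:-2:-1/(2,0)
[(1,2)] O move#3: h0:-1:-1/(0,2), h1:-1:+1/(1,1)*, h1:-2:-1/(1,0)
[(1,1)] X move#4: h0:-1:-1/(0,1)*, h1:-1:-1/(1,0)
[(0,1)] O move#5: h1:-1:+1/(0,0)*
[(0,0)] end (terminal -1, X#6); searched (2,3) to 5

PV length from [(2,3)]: 5 plies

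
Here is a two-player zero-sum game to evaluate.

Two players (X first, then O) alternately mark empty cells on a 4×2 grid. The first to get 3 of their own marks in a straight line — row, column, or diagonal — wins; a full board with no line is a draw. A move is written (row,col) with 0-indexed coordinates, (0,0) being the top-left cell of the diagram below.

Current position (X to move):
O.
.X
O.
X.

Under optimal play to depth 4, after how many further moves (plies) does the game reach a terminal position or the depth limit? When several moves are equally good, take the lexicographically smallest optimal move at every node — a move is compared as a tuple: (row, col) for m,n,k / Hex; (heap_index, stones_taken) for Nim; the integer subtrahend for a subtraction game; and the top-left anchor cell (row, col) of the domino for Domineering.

PV length from [O./.X/O./X.]: 4 plies

p1 X@[O./.X/O./X.]: (0,1)[OX/.X/O./X.]-1 (1,0)[O./XX/O./X.]+0* (2,1)[O./.X/OX/X.]-1 (3,1)[O./.X/O./XX]-1
p2 O@[O./XX/O./X.]: (0,1)[OO/XX/O./X.]+0* (2,1)[O./XX/OO/X.]+0 (3,1)[O./XX/O./XO]+0
p3 X@[OO/XX/O./X.]: (2,1)[OO/XX/OX/X.]+0* (3,1)[OO/XX/O./XX]+0
p4 O@[OO/XX/OX/X.]: (3,1)[OO/XX/OX/XO]+0*
p5 X@[OO/XX/OX/XO] terminal +0; root [O./.X/O./X.] d4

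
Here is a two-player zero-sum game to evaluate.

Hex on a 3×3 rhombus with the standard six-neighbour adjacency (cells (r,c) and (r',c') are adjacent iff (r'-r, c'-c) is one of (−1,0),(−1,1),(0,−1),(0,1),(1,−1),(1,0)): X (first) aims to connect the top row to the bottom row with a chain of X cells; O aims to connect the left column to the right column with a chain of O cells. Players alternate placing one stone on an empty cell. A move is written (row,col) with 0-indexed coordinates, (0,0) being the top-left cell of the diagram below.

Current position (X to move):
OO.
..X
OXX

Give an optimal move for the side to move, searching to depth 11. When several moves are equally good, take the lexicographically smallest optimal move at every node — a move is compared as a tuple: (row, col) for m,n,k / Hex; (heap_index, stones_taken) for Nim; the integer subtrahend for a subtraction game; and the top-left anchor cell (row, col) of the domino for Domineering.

ply 1, X at OO./..X/OXX | (0,2)=+1→OOX/..X/OXX*; (1,0)=-1→OO./X.X/OXX; (1,1)=-1→OO./.XX/OXX
ply 2: OOX/..X/OXX is terminal -1 (O); from OO./..X/OXX depth 11

X's best at [OO./..X/OXX]: (0,2)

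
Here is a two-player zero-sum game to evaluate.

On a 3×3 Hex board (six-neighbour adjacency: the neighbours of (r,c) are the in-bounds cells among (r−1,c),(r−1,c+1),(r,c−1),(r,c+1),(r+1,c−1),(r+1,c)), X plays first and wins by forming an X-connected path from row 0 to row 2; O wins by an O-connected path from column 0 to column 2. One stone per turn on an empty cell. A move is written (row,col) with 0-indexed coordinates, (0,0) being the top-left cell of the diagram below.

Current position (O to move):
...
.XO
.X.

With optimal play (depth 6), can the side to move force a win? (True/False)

[.../.XO/.X.] O move#1: (0,0):-1/O../.XO/.X.*, (0,1):-1/.O./.XO/.X., (0,2):-1/..O/.XO/.X., (1,0):-1/.../OXO/.X., (2,0):-1/.../.XO/OX., (2,2):-1/.../.XO/.XO
[O../.XO/.X.] X move#2: (0,1):+1/OX./.XO/.X.*, (0,2):+1/O.X/.XO/.X., (1,0):+1/O../XXO/.X., (2,0):+1/O../.XO/XX., (2,2):+1/O../.XO/.XX
[OX./.XO/.X.] end (terminal -1, O#3); searched .../.XO/.X. to 6

O winning at [.../.XO/.X.]: False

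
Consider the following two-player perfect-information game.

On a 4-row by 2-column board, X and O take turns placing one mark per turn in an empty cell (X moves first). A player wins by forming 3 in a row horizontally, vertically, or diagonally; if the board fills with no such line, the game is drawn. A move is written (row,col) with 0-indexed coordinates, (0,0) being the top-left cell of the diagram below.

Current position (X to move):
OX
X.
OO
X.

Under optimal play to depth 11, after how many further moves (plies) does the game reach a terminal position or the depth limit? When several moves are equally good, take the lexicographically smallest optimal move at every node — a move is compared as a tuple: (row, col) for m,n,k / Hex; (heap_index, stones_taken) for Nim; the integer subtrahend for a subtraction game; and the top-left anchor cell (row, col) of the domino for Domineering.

PV length from [OX/X./OO/X.]: 2 plies

p1 X@[OX/X./OO/X.]: (1,1)[OX/XX/OO/X.]+0* (3,1)[OX/X./OO/XX]+0
p2 O@[OX/XX/OO/X.]: (3,1)[OX/XX/OO/XO]+0*
p3 X@[OX/XX/OO/XO] terminal +0; root [OX/X./OO/X.] d11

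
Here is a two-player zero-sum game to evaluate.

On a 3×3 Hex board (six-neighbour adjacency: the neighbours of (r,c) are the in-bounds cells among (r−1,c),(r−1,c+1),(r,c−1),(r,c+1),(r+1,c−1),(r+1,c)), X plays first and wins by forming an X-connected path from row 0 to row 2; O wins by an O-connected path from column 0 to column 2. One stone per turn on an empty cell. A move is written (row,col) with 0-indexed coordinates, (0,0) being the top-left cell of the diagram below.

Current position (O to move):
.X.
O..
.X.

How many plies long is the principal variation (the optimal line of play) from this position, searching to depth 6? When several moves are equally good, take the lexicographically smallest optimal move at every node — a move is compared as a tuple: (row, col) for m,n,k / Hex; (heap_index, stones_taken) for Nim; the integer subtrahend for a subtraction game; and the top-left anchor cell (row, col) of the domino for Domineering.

PV length from [.X./O../.X.]: 3 plies

p1 O@[.X./O../.X.]: (0,0)[OX./O../.X.]-1 (0,2)[.XO/O../.X.]-1 (1,1)[.X./OO./.X.]+1* (1,2)[.X./O.O/.X.]-1 (2,0)[.X./O../OX.]-1 (2,2)[.X./O../.XO]-1
p2 X@[.X./OO./.X.]: (0,0)[XX./OO./.X.]-1* (0,2)[.XX/OO./.X.]-1 (1,2)[.X./OOX/.X.]-1 (2,0)[.X./OO./XX.]-1 (2,2)[.X./OO./.XX]-1
p3 O@[XX./OO./.X.]: (0,2)[XXO/OO./.X.]+1* (1,2)[XX./OOO/.X.]+1 (2,0)[XX./OO./OX.]+1 (2,2)[XX./OO./.XO]+1
p4 X@[XXO/OO./.X.] terminal -1; root [.X./O../.X.] d6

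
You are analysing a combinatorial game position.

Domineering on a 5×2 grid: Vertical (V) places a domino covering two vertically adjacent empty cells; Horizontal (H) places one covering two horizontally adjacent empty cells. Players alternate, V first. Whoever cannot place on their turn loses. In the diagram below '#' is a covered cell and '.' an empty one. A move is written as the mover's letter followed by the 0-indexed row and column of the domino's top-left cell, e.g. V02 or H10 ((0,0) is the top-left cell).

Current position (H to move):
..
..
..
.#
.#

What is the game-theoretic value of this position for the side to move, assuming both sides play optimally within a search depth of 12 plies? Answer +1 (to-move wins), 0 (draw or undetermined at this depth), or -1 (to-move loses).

[../../../.#/.#] H move#1: H00:-1/##/../../.#/.#, H10:+1/../##/../.#/.#*, H20:-1/../../##/.#/.#
[../##/../.#/.#] V move#2: V20:-1/../##/#./##/.#*, V30:-1/../##/../##/##
[../##/#./##/.#] H move#3: H00:+1/##/##/#./##/.#*
[##/##/#./##/.#] end (terminal -1, V#4); searched ../../../.#/.# to 12

value(../../../.#/.#, H) = +1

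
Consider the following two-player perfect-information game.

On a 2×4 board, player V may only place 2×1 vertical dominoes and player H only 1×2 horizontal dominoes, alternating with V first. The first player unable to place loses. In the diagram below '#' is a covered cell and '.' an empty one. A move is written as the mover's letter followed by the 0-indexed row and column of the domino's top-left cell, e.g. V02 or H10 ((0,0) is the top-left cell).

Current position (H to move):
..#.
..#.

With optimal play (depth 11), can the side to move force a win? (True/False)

p1 H@[..#./..#.]: H00[###./..#.]+1* H10[..#./###.]+1
p2 V@[###./..#.]: V03[####/..##]-1*
p3 H@[####/..##]: H10[####/####]+1*
p4 V@[####/####] terminal -1; root [..#./..#.] d11

H winning at [..#./..#.]: True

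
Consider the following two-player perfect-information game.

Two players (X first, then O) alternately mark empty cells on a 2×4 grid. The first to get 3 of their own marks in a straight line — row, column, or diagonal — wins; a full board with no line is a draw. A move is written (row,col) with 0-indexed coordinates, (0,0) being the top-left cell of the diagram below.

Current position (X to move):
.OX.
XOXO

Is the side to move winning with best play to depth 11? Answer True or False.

X winning at [.OX./XOXO]: False

[.OX./XOXO] X move#1: (0,0):+0/XOX./XOXO*, (0,3):+0/.OXX/XOXO
[XOX./XOXO] O move#2: (0,3):+0/XOXO/XOXO*
[XOXO/XOXO] end (terminal +0, X#3); searched .OX./XOXO to 11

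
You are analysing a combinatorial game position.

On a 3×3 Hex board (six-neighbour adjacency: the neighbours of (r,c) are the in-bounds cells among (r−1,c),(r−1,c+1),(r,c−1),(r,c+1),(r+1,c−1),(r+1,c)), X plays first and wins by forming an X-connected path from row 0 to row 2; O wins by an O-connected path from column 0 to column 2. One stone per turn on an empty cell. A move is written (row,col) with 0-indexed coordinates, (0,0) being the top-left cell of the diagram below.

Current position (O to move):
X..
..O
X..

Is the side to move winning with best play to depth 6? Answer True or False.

O winning at [X../..O/X..]: False

p1 O@[X../..O/X..]: (0,1)[XO./..O/X..]-1* (0,2)[X.O/..O/X..]-1 (1,0)[X../O.O/X..]-1 (1,1)[X../.OO/X..]-1 (2,1)[X../..O/XO.]-1 (2,2)[X../..O/X.O]-1
p2 X@[XO./..O/X..]: (0,2)[XOX/..O/X..]+1* (1,0)[XO./X.O/X..]+1 (1,1)[XO./.XO/X..]+1 (2,1)[XO./..O/XX.]-1 (2,2)[XO./..O/X.X]-1
p3 O@[XOX/..O/X..]: (1,0)[XOX/O.O/X..]-1* (1,1)[XOX/.OO/X..]-1 (2,1)[XOX/..O/XO.]-1 (2,2)[XOX/..O/X.O]-1
p4 X@[XOX/O.O/X..]: (1,1)[XOX/OXO/X..]+1* (2,1)[XOX/O.O/XX.]-1 (2,2)[XOX/O.O/X.X]-1
p5 O@[XOX/OXO/X..] terminal -1; root [X../..O/X..] d6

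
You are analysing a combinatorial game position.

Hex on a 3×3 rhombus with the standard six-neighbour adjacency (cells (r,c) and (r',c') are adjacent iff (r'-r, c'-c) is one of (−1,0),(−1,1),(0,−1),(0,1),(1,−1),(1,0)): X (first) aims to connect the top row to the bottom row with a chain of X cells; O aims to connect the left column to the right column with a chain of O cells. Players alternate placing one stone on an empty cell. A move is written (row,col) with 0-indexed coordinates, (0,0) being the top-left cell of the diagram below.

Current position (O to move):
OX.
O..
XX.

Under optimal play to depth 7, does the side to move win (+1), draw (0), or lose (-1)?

ply 1, O at OX./O../XX. | (0,2)=-1→OXO/O../XX.; (1,1)=+1→OX./OO./XX.*; (1,2)=-1→OX./O.O/XX.; (2,2)=-1→OX./O../XXO
ply 2, X at OX./OO./XX. | (0,2)=-1→OXX/OO./XX.*; (1,2)=-1→OX./OOX/XX.; (2,2)=-1→OX./OO./XXX
ply 3, O at OXX/OO./XX. | (1,2)=+1→OXX/OOO/XX.*; (2,2)=-1→OXX/OO./XXO
ply 4: OXX/OOO/XX. is terminal -1 (X); from OX./O../XX. depth 7

value(OX./O../XX., O) = +1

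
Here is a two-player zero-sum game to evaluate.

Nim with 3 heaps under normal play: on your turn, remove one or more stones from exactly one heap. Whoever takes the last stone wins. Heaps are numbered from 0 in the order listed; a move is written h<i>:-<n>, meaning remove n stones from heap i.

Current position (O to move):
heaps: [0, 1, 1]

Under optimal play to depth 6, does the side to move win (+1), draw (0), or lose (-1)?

value((0,1,1), O) = -1

[(0,1,1)] O move#1: h1:-1:-1/(0,0,1)*, h2:-1:-1/(0,1,0)
[(0,0,1)] X move#2: h2:-1:+1/(0,0,0)*
[(0,0,0)] end (terminal -1, O#3); searched (0,1,1) to 6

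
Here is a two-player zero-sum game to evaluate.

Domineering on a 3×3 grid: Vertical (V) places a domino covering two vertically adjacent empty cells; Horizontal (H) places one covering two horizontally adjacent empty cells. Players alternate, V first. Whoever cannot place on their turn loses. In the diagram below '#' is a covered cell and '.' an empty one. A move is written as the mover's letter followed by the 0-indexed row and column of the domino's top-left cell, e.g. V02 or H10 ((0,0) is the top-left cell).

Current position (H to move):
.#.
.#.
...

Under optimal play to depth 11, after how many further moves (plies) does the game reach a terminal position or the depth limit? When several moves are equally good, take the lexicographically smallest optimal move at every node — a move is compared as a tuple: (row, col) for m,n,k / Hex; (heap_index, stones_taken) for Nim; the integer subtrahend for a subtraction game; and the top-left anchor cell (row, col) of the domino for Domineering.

PV length from [.#./.#./...]: 2 plies

[.#./.#./...] H move#1: H20:-1/.#./.#./##.*, H21:-1/.#./.#./.##
[.#./.#./##.] V move#2: V00:+1/##./##./##.*, V02:+1/.##/.##/##., V12:+1/.#./.##/###
[##./##./##.] end (terminal -1, H#3); searched .#./.#./... to 11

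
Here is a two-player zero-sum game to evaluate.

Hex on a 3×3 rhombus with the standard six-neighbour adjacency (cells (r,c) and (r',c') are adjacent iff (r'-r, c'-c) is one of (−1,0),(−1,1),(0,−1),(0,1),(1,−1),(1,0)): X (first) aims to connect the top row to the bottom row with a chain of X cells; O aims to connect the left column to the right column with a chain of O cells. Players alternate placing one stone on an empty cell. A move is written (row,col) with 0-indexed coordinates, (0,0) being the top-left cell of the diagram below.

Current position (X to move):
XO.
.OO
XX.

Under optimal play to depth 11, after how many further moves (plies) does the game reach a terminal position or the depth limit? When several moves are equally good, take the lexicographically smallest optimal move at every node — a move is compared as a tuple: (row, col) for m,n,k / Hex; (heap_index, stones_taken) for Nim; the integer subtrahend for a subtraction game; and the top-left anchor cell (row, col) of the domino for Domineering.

PV length from [XO./.OO/XX.]: 1 ply

ply 1, X at XO./.OO/XX. | (0,2)=-1→XOX/.OO/XX.; (1,0)=+1→XO./XOO/XX.*; (2,2)=-1→XO./.OO/XXX
ply 2: XO./XOO/XX. is terminal -1 (O); from XO./.OO/XX. depth 11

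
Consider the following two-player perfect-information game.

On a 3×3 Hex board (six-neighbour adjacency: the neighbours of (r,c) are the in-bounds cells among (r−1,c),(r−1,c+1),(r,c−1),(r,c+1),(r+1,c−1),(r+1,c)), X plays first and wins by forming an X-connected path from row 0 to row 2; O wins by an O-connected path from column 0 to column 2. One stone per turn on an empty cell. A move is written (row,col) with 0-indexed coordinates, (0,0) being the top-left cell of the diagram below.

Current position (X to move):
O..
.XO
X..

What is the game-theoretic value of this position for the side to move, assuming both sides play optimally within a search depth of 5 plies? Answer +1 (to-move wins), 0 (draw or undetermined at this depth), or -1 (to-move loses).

value(O../.XO/X.., X) = +1

p1 X@[O../.XO/X..]: (0,1)[OX./.XO/X..]+1* (0,2)[O.X/.XO/X..]+1 (1,0)[O../XXO/X..]+1 (2,1)[O../.XO/XX.]+1 (2,2)[O../.XO/X.X]+1
p2 O@[OX./.XO/X..] terminal -1; root [O../.XO/X..] d5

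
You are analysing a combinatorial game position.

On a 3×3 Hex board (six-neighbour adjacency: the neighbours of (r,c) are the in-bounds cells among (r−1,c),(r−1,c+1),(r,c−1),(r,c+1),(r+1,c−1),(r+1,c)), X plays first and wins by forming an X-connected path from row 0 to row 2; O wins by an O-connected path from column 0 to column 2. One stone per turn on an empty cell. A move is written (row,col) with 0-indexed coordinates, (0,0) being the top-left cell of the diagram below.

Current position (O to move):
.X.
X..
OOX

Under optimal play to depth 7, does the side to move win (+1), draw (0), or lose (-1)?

value(.X./X../OOX, O) = +1

p1 O@[.X./X../OOX]: (0,0)[OX./X../OOX]-1 (0,2)[.XO/X../OOX]+1* (1,1)[.X./XO./OOX]+1 (1,2)[.X./X.O/OOX]+1
p2 X@[.XO/X../OOX]: (0,0)[XXO/X../OOX]-1* (1,1)[.XO/XX./OOX]-1 (1,2)[.XO/X.X/OOX]-1
p3 O@[XXO/X../OOX]: (1,1)[XXO/XO./OOX]+1* (1,2)[XXO/X.O/OOX]+1
p4 X@[XXO/XO./OOX] terminal -1; root [.X./X../OOX] d7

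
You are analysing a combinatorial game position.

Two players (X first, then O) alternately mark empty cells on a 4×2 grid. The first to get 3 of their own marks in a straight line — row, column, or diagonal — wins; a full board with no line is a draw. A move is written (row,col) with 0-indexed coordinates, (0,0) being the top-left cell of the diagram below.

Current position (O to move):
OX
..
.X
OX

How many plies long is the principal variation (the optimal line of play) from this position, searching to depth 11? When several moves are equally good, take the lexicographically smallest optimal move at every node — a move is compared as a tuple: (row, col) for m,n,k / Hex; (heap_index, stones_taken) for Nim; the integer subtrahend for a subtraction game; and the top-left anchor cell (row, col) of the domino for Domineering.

p1 O@[OX/../.X/OX]: (1,0)[OX/O./.X/OX]-1 (1,1)[OX/.O/.X/OX]+0* (2,0)[OX/../OX/OX]-1
p2 X@[OX/.O/.X/OX]: (1,0)[OX/XO/.X/OX]+0* (2,0)[OX/.O/XX/OX]+0
p3 O@[OX/XO/.X/OX]: (2,0)[OX/XO/OX/OX]+0*
p4 X@[OX/XO/OX/OX] terminal +0; root [OX/../.X/OX] d11

PV length from [OX/../.X/OX]: 3 plies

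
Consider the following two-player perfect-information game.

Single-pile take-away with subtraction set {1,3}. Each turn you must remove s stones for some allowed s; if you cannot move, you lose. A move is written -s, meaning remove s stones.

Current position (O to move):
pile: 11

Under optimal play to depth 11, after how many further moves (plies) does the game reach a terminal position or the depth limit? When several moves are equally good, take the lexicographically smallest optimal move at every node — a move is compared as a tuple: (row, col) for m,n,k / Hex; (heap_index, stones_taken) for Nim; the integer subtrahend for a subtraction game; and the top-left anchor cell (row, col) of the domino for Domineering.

[11] O move#1: -1:+1/10*, -3:+1/8
[10] X move#2: -1:-1/9*, -3:-1/7
[9] O move#3: -1:+1/8*, -3:+1/6
[8] X move#4: -1:-1/7*, -3:-1/5
[7] O move#5: -1:+1/6*, -3:+1/4
[6] X move#6: -1:-1/5*, -3:-1/3
[5] O move#7: -1:+1/4*, -3:+1/2
[4] X move#8: -1:-1/3*, -3:-1/1
[3] O move#9: -1:+1/2*, -3:+1/0
[2] X move#10: -1:-1/1*
[1] O move#11: -1:+1/0*
[0] end (terminal -1, X#12); searched 11 to 11

PV length from [11]: 11 plies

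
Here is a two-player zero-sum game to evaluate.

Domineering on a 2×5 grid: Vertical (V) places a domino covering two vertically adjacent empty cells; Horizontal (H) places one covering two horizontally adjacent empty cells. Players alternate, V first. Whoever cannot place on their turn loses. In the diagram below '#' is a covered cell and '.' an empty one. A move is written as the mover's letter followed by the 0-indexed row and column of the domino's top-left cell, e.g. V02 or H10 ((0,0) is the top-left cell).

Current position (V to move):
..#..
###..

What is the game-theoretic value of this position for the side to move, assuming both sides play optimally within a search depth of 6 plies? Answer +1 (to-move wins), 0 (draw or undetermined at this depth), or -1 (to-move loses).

value(..#../###.., V) = +1

[..#../###..] V move#1: V03:+1/..##./####.*, V04:+1/..#.#/###.#
[..##./####.] H move#2: H00:-1/####./####.*
[####./####.] V move#3: V04:+1/#####/#####*
[#####/#####] end (terminal -1, H#4); searched ..#../###.. to 6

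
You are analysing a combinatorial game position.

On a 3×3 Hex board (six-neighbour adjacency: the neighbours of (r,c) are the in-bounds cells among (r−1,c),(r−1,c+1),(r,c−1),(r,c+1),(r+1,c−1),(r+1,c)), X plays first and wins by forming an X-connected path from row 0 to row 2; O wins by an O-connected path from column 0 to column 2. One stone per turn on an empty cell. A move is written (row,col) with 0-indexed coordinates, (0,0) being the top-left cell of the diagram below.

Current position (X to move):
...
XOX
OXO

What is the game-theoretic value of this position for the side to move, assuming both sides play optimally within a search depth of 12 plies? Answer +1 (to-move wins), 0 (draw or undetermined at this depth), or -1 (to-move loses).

value(.../XOX/OXO, X) = +1

ply 1, X at .../XOX/OXO | (0,0)=-1→X../XOX/OXO; (0,1)=-1→.X./XOX/OXO; (0,2)=+1→..X/XOX/OXO*
ply 2: ..X/XOX/OXO is terminal -1 (O); from .../XOX/OXO depth 12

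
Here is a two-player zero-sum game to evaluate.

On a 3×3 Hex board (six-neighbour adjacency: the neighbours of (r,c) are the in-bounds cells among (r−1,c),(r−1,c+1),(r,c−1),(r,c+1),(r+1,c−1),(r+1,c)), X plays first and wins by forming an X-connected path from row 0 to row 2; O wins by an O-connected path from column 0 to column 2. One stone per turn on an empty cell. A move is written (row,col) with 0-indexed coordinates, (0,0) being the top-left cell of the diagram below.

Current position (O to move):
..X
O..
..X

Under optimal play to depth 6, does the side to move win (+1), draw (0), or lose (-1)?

[..X/O../..X] O move#1: (0,0):-1/O.X/O../..X*, (0,1):-1/.OX/O../..X, (1,1):-1/..X/OO./..X, (1,2):-1/..X/O.O/..X, (2,0):-1/..X/O../O.X, (2,1):-1/..X/O../.OX
[O.X/O../..X] X move#2: (0,1):+1/OXX/O../..X*, (1,1):+1/O.X/OX./..X, (1,2):+1/O.X/O.X/..X, (2,0):+1/O.X/O../X.X, (2,1):+1/O.X/O../.XX
[OXX/O../..X] O move#3: (1,1):-1/OXX/OO./..X*, (1,2):-1/OXX/O.O/..X, (2,0):-1/OXX/O../O.X, (2,1):-1/OXX/O../.OX
[OXX/OO./..X] X move#4: (1,2):+1/OXX/OOX/..X*, (2,0):-1/OXX/OO./X.X, (2,1):-1/OXX/OO./.XX
[OXX/OOX/..X] end (terminal -1, O#5); searched ..X/O../..X to 6

value(..X/O../..X, O) = -1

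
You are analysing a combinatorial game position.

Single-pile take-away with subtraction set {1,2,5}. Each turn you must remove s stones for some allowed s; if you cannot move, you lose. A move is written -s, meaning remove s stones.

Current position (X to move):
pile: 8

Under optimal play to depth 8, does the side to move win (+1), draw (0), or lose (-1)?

[8] X move#1: -1:-1/7, -2:+1/6*, -5:+1/3
[6] O move#2: -1:-1/5*, -2:-1/4, -5:-1/1
[5] X move#3: -1:-1/4, -2:+1/3*, -5:+1/0
[3] O move#4: -1:-1/2*, -2:-1/1
[2] X move#5: -1:-1/1, -2:+1/0*
[0] end (terminal -1, O#6); searched 8 to 8

value(8, X) = +1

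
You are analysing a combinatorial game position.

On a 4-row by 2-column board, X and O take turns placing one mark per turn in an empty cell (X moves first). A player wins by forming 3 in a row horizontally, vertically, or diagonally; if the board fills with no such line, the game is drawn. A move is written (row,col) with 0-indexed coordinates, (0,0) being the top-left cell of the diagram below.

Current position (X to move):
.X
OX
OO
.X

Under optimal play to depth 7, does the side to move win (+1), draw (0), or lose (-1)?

p1 X@[.X/OX/OO/.X]: (0,0)[XX/OX/OO/.X]-1* (3,0)[.X/OX/OO/XX]-1
p2 O@[XX/OX/OO/.X]: (3,0)[XX/OX/OO/OX]+1*
p3 X@[XX/OX/OO/OX] terminal -1; root [.X/OX/OO/.X] d7

value(.X/OX/OO/.X, X) = -1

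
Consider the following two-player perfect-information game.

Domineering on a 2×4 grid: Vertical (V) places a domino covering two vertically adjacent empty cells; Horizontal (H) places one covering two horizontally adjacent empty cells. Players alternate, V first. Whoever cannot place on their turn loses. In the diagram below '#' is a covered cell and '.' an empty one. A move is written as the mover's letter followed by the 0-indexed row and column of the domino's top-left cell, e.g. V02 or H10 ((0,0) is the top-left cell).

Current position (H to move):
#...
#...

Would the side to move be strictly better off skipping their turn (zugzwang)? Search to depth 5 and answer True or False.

[#.../#...] H move#1: H01:+1/###./#...*, H02:+1/#.##/#..., H11:+1/#.../###., H12:+1/#.../#.##
[###./#...] V move#2: V03:-1/####/#..#*
[####/#..#] H move#3: H11:+1/####/####*
[####/####] end (terminal -1, V#4); searched #.../#... to 5
if H skipped the turn, V would face:
~ [#.../#...] V move#1: V01:-1/##../##.., V02:+1/#.#./#.#.*, V03:-1/#..#/#..#
~ [#.#./#.#.] end (terminal -1, H#2); searched #.../#... to 5
compare (H): move=+1 vs pass=-1

zugzwang(#.../#..., H) = False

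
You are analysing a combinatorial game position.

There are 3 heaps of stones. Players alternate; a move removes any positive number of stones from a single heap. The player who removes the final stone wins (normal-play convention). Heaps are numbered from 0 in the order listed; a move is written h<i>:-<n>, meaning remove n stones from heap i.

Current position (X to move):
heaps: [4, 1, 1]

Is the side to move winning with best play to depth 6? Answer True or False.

ply 1, X at (4,1,1) | h0:-1=-1→(3,1,1); h0:-2=-1→(2,1,1); h0:-3=-1→(1,1,1); h0:-4=+1→(0,1,1)*; h1:-1=-1→(4,0,1); h2:-1=-1→(4,1,0)
ply 2, O at (0,1,1) | h1:-1=-1→(0,0,1)*; h2:-1=-1→(0,1,0)
ply 3, X at (0,0,1) | h2:-1=+1→(0,0,0)*
ply 4: (0,0,0) is terminal -1 (O); from (4,1,1) depth 6

X winning at [(4,1,1)]: True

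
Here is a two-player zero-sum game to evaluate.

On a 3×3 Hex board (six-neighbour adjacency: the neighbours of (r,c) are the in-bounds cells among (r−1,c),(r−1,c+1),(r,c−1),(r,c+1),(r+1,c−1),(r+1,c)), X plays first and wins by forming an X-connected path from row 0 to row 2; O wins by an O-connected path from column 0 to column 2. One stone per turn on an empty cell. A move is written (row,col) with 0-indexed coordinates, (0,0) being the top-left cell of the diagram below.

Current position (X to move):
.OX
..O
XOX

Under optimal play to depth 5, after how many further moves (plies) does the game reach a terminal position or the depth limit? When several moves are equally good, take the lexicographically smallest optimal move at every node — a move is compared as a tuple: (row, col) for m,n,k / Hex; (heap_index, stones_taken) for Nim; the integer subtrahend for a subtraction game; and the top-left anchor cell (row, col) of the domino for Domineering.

PV length from [.OX/..O/XOX]: 3 plies

ply 1, X at .OX/..O/XOX | (0,0)=+1→XOX/..O/XOX*; (1,0)=+1→.OX/X.O/XOX; (1,1)=+1→.OX/.XO/XOX
ply 2, O at XOX/..O/XOX | (1,0)=-1→XOX/O.O/XOX*; (1,1)=-1→XOX/.OO/XOX
ply 3, X at XOX/O.O/XOX | (1,1)=+1→XOX/OXO/XOX*
ply 4: XOX/OXO/XOX is terminal -1 (O); from .OX/..O/XOX depth 5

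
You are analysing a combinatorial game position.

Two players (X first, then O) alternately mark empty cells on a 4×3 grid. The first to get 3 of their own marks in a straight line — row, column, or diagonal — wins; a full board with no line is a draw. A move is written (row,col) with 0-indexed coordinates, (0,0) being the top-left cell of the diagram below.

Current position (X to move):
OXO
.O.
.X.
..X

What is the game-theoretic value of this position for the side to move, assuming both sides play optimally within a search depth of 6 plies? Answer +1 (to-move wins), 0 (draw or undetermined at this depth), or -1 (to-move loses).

ply 1, X at OXO/.O./.X./..X | (1,0)=+1→OXO/XO./.X./..X*; (1,2)=-1→OXO/.OX/.X./..X; (2,0)=-1→OXO/.O./XX./..X; (2,2)=-1→OXO/.O./.XX/..X; (3,0)=-1→OXO/.O./.X./X.X; (3,1)=-1→OXO/.O./.X./.XX
ply 2: OXO/XO./.X./..X is terminal -1 (O); from OXO/.O./.X./..X depth 6

value(OXO/.O./.X./..X, X) = +1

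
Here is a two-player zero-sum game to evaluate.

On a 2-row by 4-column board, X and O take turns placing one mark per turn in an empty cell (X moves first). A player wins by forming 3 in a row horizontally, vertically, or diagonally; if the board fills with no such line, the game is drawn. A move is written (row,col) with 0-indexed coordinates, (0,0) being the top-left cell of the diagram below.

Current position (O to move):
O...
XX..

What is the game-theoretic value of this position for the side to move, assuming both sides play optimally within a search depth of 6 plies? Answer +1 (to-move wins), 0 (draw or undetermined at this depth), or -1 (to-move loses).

ply 1, O at O.../XX.. | (0,1)=-1→OO../XX..; (0,2)=-1→O.O./XX..; (0,3)=-1→O..O/XX..; (1,2)=+0→O.../XXO.*; (1,3)=-1→O.../XX.O
ply 2, X at O.../XXO. | (0,1)=+0→OX../XXO.*; (0,2)=+0→O.X./XXO.; (0,3)=+0→O..X/XXO.; (1,3)=+0→O.../XXOX
ply 3, O at OX../XXO. | (0,2)=+0→OXO./XXO.*; (0,3)=+0→OX.O/XXO.; (1,3)=+0→OX../XXOO
ply 4, X at OXO./XXO. | (0,3)=+0→OXOX/XXO.*; (1,3)=+0→OXO./XXOX
ply 5, O at OXOX/XXO. | (1,3)=+0→OXOX/XXOO*
ply 6: OXOX/XXOO is terminal +0 (X); from O.../XX.. depth 6

value(O.../XX.., O) = 0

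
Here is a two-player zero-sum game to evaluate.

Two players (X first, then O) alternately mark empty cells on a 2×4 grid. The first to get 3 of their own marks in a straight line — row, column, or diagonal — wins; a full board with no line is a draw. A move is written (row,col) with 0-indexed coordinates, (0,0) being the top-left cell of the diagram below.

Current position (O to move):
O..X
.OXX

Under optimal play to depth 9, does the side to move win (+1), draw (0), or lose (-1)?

[O..X/.OXX] O move#1: (0,1):+0/OO.X/.OXX*, (0,2):+0/O.OX/.OXX, (1,0):+0/O..X/OOXX
[OO.X/.OXX] X move#2: (0,2):+0/OOXX/.OXX*, (1,0):-1/OO.X/XOXX
[OOXX/.OXX] O move#3: (1,0):+0/OOXX/OOXX*
[OOXX/OOXX] end (terminal +0, X#4); searched O..X/.OXX to 9

value(O..X/.OXX, O) = 0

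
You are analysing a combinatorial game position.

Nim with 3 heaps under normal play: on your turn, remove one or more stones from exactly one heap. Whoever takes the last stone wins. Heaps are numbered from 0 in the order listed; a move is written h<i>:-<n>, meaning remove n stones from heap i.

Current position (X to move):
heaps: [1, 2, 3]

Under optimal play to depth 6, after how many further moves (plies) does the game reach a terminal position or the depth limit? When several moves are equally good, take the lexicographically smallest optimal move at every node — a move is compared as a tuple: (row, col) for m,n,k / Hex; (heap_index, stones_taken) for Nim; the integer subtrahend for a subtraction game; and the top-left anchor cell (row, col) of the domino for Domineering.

PV length from [(1,2,3)]: 6 plies

ply 1, X at (1,2,3) | h0:-1=-1→(0,2,3)*; h1:-1=-1→(1,1,3); h1:-2=-1→(1,0,3); h2:-1=-1→(1,2,2); h2:-2=-1→(1,2,1); h2:-3=-1→(1,2,0)
ply 2, O at (0,2,3) | h1:-1=-1→(0,1,3); h1:-2=-1→(0,0,3); h2:-1=+1→(0,2,2)*; h2:-2=-1→(0,2,1); h2:-3=-1→(0,2,0)
ply 3, X at (0,2,2) | h1:-1=-1→(0,1,2)*; h1:-2=-1→(0,0,2); h2:-1=-1→(0,2,1); h2:-2=-1→(0,2,0)
ply 4, O at (0,1,2) | h1:-1=-1→(0,0,2); h2:-1=+1→(0,1,1)*; h2:-2=-1→(0,1,0)
ply 5, X at (0,1,1) | h1:-1=-1→(0,0,1)*; h2:-1=-1→(0,1,0)
ply 6, O at (0,0,1) | h2:-1=+1→(0,0,0)*
ply 7: (0,0,0) is terminal -1 (X); from (1,2,3) depth 6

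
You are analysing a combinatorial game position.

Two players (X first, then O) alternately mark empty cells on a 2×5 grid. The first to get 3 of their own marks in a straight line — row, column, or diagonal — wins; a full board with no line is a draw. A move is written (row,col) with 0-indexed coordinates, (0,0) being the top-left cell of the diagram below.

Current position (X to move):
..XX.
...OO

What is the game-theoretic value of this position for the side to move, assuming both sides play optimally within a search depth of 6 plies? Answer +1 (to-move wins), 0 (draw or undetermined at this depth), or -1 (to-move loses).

ply 1, X at ..XX./...OO | (0,0)=-1→X.XX./...OO; (0,1)=+1→.XXX./...OO*; (0,4)=+1→..XXX/...OO; (1,0)=-1→..XX./X..OO; (1,1)=-1→..XX./.X.OO; (1,2)=+1→..XX./..XOO
ply 2: .XXX./...OO is terminal -1 (O); from ..XX./...OO depth 6

value(..XX./...OO, X) = +1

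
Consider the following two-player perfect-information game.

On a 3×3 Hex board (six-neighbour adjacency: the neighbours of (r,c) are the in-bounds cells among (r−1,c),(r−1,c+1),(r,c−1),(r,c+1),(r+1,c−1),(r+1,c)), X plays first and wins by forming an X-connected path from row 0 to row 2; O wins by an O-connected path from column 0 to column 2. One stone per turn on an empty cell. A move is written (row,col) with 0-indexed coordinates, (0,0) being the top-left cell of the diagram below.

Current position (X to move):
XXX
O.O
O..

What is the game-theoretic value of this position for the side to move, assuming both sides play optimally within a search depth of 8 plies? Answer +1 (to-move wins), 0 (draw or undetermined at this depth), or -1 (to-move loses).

ply 1, X at XXX/O.O/O.. | (1,1)=-1→XXX/OXO/O..*; (2,1)=-1→XXX/O.O/OX.; (2,2)=-1→XXX/O.O/O.X
ply 2, O at XXX/OXO/O.. | (2,1)=+1→XXX/OXO/OO.*; (2,2)=-1→XXX/OXO/O.O
ply 3: XXX/OXO/OO. is terminal -1 (X); from XXX/O.O/O.. depth 8

value(XXX/O.O/O.., X) = -1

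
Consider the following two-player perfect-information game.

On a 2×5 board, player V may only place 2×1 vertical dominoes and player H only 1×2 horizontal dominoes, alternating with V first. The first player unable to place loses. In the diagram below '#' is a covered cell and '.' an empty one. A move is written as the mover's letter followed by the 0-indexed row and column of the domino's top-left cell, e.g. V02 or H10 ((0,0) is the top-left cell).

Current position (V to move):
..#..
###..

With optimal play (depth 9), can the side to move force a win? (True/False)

V winning at [..#../###..]: True

p1 V@[..#../###..]: V03[..##./####.]+1* V04[..#.#/###.#]+1
p2 H@[..##./####.]: H00[####./####.]-1*
p3 V@[####./####.]: V04[#####/#####]+1*
p4 H@[#####/#####] terminal -1; root [..#../###..] d9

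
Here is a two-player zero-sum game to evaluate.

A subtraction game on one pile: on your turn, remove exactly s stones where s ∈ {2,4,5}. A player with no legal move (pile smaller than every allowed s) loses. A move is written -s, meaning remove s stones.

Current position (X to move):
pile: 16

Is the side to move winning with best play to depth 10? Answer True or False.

X winning at [16]: True

[16] X move#1: -2:+1/14*, -4:-1/12, -5:-1/11
[14] O move#2: -2:-1/12*, -4:-1/10, -5:-1/9
[12] X move#3: -2:-1/10, -4:+1/8*, -5:+1/7
[8] O move#4: -2:-1/6*, -4:-1/4, -5:-1/3
[6] X move#5: -2:-1/4, -4:-1/2, -5:+1/1*
[1] end (terminal -1, O#6); searched 16 to 10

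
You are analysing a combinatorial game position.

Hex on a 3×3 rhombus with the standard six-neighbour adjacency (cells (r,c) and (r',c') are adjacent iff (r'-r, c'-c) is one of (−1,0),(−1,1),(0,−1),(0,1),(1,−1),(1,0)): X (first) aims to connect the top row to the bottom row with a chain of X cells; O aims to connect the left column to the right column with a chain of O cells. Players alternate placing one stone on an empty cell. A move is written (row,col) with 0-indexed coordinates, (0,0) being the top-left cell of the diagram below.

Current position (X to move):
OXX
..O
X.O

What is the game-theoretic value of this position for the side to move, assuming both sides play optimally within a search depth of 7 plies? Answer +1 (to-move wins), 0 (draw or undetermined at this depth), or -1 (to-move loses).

value(OXX/..O/X.O, X) = +1

ply 1, X at OXX/..O/X.O | (1,0)=+1→OXX/X.O/X.O*; (1,1)=+1→OXX/.XO/X.O; (2,1)=+1→OXX/..O/XXO
ply 2: OXX/X.O/X.O is terminal -1 (O); from OXX/..O/X.O depth 7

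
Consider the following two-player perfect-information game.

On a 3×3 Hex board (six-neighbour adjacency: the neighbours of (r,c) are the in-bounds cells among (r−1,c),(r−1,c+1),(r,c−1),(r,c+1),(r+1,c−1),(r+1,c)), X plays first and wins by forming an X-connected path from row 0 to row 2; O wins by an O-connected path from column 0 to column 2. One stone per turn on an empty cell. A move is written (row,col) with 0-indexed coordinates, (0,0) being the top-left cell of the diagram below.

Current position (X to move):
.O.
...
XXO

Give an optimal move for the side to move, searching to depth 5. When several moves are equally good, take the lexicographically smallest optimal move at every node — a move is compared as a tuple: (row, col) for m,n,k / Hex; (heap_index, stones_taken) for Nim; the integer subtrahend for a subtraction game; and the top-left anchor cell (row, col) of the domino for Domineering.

ply 1, X at .O./.../XXO | (0,0)=+1→XO./.../XXO*; (0,2)=+1→.OX/.../XXO; (1,0)=+1→.O./X../XXO; (1,1)=-1→.O./.X./XXO; (1,2)=-1→.O./..X/XXO
ply 2, O at XO./.../XXO | (0,2)=-1→XOO/.../XXO*; (1,0)=-1→XO./O../XXO; (1,1)=-1→XO./.O./XXO; (1,2)=-1→XO./..O/XXO
ply 3, X at XOO/.../XXO | (1,0)=+1→XOO/X../XXO*; (1,1)=-1→XOO/.X./XXO; (1,2)=-1→XOO/..X/XXO
ply 4: XOO/X../XXO is terminal -1 (O); from .O./.../XXO depth 5

X's best at [.O./.../XXO]: (0,0)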